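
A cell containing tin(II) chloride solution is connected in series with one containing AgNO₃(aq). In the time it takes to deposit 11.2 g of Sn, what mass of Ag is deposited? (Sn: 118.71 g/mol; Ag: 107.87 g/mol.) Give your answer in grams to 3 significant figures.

n(Sn) = 11.2 / 118.71 = 0.09435 mol
Sn²⁺ + 2e⁻ → Sn, so n(e⁻) = 2 × 0.09435 = 0.1887 mol
The cells are in series, so the same charge (and hence the same n(e⁻) = 0.1887 mol) passes through both.
Ag⁺ + e⁻ → Ag, so n(Ag) = 0.1887 mol
m(Ag) = 0.1887 × 107.87 = 20.4 g

20.4 g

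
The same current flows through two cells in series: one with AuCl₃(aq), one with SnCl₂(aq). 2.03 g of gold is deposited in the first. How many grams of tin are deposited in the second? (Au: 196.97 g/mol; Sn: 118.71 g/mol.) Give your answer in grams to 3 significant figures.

n(Au) = 2.03 / 196.97 = 0.01031 mol
Au³⁺ + 3e⁻ → Au, so n(e⁻) = 3 × 0.01031 = 0.03093 mol
Same current for the same time ⇒ same n(e⁻) = 0.03093 mol in both cells.
Sn²⁺ + 2e⁻ → Sn, so n(Sn) = 0.03093 / 2 = 0.01547 mol
m(Sn) = 0.01547 × 118.71 = 1.84 g

1.84 g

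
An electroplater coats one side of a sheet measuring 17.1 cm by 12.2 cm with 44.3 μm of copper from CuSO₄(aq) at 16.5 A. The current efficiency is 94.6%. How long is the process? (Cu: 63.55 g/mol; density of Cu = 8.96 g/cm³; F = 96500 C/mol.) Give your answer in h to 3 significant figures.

Plated area = 17.1 × 12.2 = 208.6 cm²
Volume = 208.6 × 44.3×10⁻⁴ cm = 0.9241 cm³
m(Cu) = 0.9241 × 8.96 = 8.280 g
n(Cu) = 8.280 / 63.55 = 0.1303 mol; n(e⁻) = 2 × 0.1303 = 0.2606 mol
Q = 0.2606 × 96500 / 0.946 = 26580 C
t = 26580 / 16.5 = 1611 s = 0.448 h

0.448 h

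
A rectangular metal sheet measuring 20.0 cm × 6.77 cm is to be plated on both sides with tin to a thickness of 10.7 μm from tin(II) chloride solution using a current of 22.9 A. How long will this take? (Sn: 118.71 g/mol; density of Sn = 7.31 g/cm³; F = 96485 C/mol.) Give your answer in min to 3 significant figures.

2.51 min

Plated area = 2 × 20.0 × 6.77 = 270.8 cm²
Volume = 270.8 × 10.7×10⁻⁴ cm = 0.2898 cm³
m(Sn) = 0.2898 × 7.31 = 2.118 g
n(Sn) = 2.118 / 118.71 = 0.01784 mol; n(e⁻) = 2 × 0.01784 = 0.03568 mol
Q = 0.03568 × 96485 = 3443 C
t = 3443 / 22.9 = 150.3 s = 2.51 min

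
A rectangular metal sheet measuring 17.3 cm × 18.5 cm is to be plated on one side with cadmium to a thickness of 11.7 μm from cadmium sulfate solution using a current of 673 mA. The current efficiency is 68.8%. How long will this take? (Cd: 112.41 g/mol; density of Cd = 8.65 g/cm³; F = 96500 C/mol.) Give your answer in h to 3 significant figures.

3.34 h

Plated area = 17.3 × 18.5 = 320.1 cm²
Volume = 320.1 × 11.7×10⁻⁴ cm = 0.3745 cm³
m(Cd) = 0.3745 × 8.65 = 3.239 g
n(Cd) = 3.239 / 112.41 = 0.02881 mol; n(e⁻) = 2 × 0.02881 = 0.05762 mol
Q = 0.05762 × 96500 / 0.688 = 8082 C
t = 8082 / 0.673 = 12010 s = 3.34 h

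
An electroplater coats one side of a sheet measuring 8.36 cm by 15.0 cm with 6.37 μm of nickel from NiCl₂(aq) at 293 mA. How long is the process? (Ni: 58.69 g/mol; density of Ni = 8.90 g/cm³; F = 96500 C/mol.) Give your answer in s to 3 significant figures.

Plated area = 8.36 × 15.0 = 125.4 cm²
Volume = 125.4 × 6.37×10⁻⁴ cm = 0.07988 cm³
m(Ni) = 0.07988 × 8.90 = 0.7109 g
n(Ni) = 0.7109 / 58.69 = 0.01211 mol; n(e⁻) = 2 × 0.01211 = 0.02422 mol
Q = 0.02422 × 96500 = 2337 C
t = 2337 / 0.293 = 7976 s

7980 s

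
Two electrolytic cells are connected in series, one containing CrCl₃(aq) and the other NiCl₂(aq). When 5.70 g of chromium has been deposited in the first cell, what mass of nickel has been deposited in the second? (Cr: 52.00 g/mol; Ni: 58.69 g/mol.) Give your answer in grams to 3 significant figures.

n(Cr) = 5.70 / 52.00 = 0.1096 mol
Cr³⁺ + 3e⁻ → Cr, so n(e⁻) = 3 × 0.1096 = 0.3288 mol
The cells are in series, so the same charge (and hence the same n(e⁻) = 0.3288 mol) passes through both.
Ni²⁺ + 2e⁻ → Ni, so n(Ni) = 0.3288 / 2 = 0.1644 mol
m(Ni) = 0.1644 × 58.69 = 9.65 g

9.65 g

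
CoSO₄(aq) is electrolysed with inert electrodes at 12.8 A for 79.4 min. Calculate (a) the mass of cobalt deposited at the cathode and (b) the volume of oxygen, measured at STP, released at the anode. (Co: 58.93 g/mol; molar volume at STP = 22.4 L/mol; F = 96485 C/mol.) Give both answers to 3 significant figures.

Q = 12.8 × 4764 = 60980 C; n(e⁻) = 60980 / 96485 = 0.6320 mol
Cathode: Co²⁺ + 2e⁻ → Co → n(Co) = 0.6320/2 = 0.3160 mol → 18.6 g
Anode: 2H₂O → O₂ + 4H⁺ + 4e⁻ → n(O₂) = 0.6320/4 = 0.1580 mol → 3.54 L

18.6 g Co; 3.54 L O₂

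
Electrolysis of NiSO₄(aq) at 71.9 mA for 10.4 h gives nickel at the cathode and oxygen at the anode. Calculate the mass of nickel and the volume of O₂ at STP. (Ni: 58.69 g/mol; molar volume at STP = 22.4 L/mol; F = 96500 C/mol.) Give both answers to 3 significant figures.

0.819 g Ni; 0.156 L O₂

Q = 0.0719 × 37440 = 2692 C; n(e⁻) = 2692 / 96500 = 0.02790 mol
Cathode: Ni²⁺ + 2e⁻ → Ni → n(Ni) = 0.02790/2 = 0.01395 mol → 0.819 g
Anode: 2H₂O → O₂ + 4H⁺ + 4e⁻ → n(O₂) = 0.02790/4 = 0.006975 mol → 0.156 L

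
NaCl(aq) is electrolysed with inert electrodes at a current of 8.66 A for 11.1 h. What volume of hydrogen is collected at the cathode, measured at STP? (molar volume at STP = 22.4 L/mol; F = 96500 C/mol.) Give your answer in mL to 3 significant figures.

40200 mL

Q = It = 8.66 × 39960 = 3.461×10^5 C
n(e⁻) = Q/F = 3.461×10^5/96500 = 3.587 mol
2H⁺ + 2e⁻ → H₂, so n(H₂) = 3.587 / 2 = 1.794 mol
V = 1.794 × 22.4 = 40.19 L
= 40200 mL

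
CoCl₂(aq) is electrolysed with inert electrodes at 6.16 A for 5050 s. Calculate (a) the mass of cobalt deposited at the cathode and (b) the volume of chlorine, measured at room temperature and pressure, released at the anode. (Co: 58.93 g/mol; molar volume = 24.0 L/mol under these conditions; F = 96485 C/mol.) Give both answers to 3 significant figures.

9.50 g Co; 3.87 L Cl₂

Q = 6.16 × 5050 = 31110 C; n(e⁻) = 31110 / 96485 = 0.3224 mol
Cathode: Co²⁺ + 2e⁻ → Co → n(Co) = 0.3224/2 = 0.1612 mol → 9.50 g
Anode: 2Cl⁻ → Cl₂ + 2e⁻ → n(Cl₂) = 0.3224/2 = 0.1612 mol → 3.87 L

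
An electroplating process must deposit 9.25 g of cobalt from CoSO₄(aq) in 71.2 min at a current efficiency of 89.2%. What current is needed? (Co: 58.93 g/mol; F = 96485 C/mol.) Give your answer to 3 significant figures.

7.95 A

n(Co) = 9.25 / 58.93 = 0.1570 mol
Co²⁺ + 2e⁻ → Co, so n(e⁻) = 2 × 0.1570 = 0.3140 mol
Q = 0.3140 × 96485 / 0.892 = 33960 C
I = Q / t = 33960 / 4272 s = 7.95 A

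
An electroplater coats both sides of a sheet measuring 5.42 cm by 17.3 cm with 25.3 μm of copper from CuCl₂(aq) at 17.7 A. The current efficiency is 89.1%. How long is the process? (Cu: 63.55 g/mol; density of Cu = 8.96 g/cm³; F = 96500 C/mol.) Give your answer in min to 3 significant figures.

Plated area = 2 × 5.42 × 17.3 = 187.5 cm²
Volume = 187.5 × 25.3×10⁻⁴ cm = 0.4744 cm³
m(Cu) = 0.4744 × 8.96 = 4.251 g
n(Cu) = 4.251 / 63.55 = 0.06689 mol; n(e⁻) = 2 × 0.06689 = 0.1338 mol
Q = 0.1338 × 96500 / 0.891 = 14490 C
t = 14490 / 17.7 = 818.6 s = 13.6 min

13.6 min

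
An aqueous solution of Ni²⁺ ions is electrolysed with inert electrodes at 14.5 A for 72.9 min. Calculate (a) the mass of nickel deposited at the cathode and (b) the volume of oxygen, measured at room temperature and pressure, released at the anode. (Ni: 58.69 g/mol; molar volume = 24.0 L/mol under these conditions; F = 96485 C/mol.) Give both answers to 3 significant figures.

19.3 g Ni; 3.94 L O₂

Q = 14.5 × 4374 = 63420 C; n(e⁻) = 63420 / 96485 = 0.6573 mol
Cathode: Ni²⁺ + 2e⁻ → Ni → n(Ni) = 0.6573/2 = 0.3287 mol → 19.3 g
Anode: 2H₂O → O₂ + 4H⁺ + 4e⁻ → n(O₂) = 0.6573/4 = 0.1643 mol → 3.94 L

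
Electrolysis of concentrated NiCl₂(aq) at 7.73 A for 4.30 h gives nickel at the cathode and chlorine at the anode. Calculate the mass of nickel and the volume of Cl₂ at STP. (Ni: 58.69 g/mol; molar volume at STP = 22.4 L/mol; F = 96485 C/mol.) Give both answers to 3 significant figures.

36.4 g Ni; 13.9 L Cl₂

Q = 7.73 × 15480 = 1.197×10^5 C; n(e⁻) = 1.197×10^5 / 96485 = 1.241 mol
Cathode: Ni²⁺ + 2e⁻ → Ni → n(Ni) = 1.241/2 = 0.6205 mol → 36.4 g
Anode: 2Cl⁻ → Cl₂ + 2e⁻ → n(Cl₂) = 1.241/2 = 0.6205 mol → 13.9 L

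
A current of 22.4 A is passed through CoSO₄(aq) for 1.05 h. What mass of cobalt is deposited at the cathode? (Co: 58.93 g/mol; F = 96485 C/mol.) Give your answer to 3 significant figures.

25.9 g

Q = It = 22.4 × 3780 = 84670 C
Moles of electrons = 84670 / 96485 = 0.8775 mol
Co²⁺ + 2e⁻ → Co, so n(Co) = 0.8775 / 2 = 0.4388 mol
m = 0.4388 × 58.93 = 25.9 g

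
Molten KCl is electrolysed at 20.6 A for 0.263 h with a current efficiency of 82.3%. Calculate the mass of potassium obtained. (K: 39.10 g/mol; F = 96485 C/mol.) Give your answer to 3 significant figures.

6.50 g

Q = 20.6 × 946.8 = 19500 C
n(e⁻) = 19500 / 96485 = 0.2021 mol
K⁺ + e⁻ → K, so theoretical m(K) = 0.2021 × 39.10 = 7.902 g
Actual mass = 82.3% × 7.902 = 6.50 g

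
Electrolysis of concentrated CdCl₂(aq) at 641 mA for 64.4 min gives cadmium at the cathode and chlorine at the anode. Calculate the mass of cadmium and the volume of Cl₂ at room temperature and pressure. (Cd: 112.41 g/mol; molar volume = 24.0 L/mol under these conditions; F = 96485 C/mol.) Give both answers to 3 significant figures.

Q = 0.641 × 3864 = 2477 C; n(e⁻) = 2477 / 96485 = 0.02567 mol
Cathode: Cd²⁺ + 2e⁻ → Cd → n(Cd) = 0.02567/2 = 0.01284 mol → 1.44 g
Anode: 2Cl⁻ → Cl₂ + 2e⁻ → n(Cl₂) = 0.02567/2 = 0.01284 mol → 0.308 L

1.44 g Cd; 0.308 L Cl₂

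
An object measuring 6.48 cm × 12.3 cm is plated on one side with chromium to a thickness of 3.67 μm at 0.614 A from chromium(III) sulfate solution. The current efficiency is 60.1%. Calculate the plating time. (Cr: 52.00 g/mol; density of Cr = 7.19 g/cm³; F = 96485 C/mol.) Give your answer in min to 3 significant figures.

52.9 min

Plated area = 6.48 × 12.3 = 79.70 cm²
Volume = 79.70 × 3.67×10⁻⁴ cm = 0.02925 cm³
m(Cr) = 0.02925 × 7.19 = 0.2103 g
n(Cr) = 0.2103 / 52.00 = 0.004044 mol; n(e⁻) = 3 × 0.004044 = 0.01213 mol
Q = 0.01213 × 96485 / 0.601 = 1947 C
t = 1947 / 0.614 = 3171 s = 52.9 min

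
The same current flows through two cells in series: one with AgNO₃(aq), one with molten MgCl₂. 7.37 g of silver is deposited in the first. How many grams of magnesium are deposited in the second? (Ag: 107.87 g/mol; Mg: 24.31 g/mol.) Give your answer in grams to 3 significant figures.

n(Ag) = 7.37 / 107.87 = 0.06832 mol
Ag⁺ + e⁻ → Ag, so n(e⁻) = 0.06832 mol
The cells are in series, so the same charge (and hence the same n(e⁻) = 0.06832 mol) passes through both.
Mg²⁺ + 2e⁻ → Mg, so n(Mg) = 0.06832 / 2 = 0.03416 mol
m(Mg) = 0.03416 × 24.31 = 0.830 g

0.830 g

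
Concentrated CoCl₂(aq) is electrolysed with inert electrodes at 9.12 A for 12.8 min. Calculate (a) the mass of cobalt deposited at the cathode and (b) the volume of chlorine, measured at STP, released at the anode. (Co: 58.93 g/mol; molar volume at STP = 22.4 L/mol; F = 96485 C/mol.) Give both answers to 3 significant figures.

Q = 9.12 × 768 = 7004 C; n(e⁻) = 7004 / 96485 = 0.07259 mol
Cathode: Co²⁺ + 2e⁻ → Co → n(Co) = 0.07259/2 = 0.03630 mol → 2.14 g
Anode: 2Cl⁻ → Cl₂ + 2e⁻ → n(Cl₂) = 0.07259/2 = 0.03630 mol → 0.813 L

2.14 g Co; 0.813 L Cl₂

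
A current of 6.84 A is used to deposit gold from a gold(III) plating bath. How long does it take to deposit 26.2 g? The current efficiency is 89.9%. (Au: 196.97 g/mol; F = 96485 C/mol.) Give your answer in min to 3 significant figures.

n(Au) = 26.2 / 196.97 = 0.1330 mol
Au³⁺ + 3e⁻ → Au, so n(e⁻) = 3 × 0.1330 = 0.3990 mol
Q = 0.3990 × 96485 / 0.899 = 42820 C
t = Q / I = 42820 / 6.84 = 6260 s = 104 min

104 min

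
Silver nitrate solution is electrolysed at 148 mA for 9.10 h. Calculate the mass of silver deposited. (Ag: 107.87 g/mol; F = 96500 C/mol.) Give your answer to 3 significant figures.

Q = 0.148 A × 32760 s = 4848 C
Moles of electrons = 4848 / 96500 = 0.05024 mol
Ag⁺ + e⁻ → Ag, so n(Ag) = 0.05024 mol
m = 0.05024 × 107.87 = 5.42 g

5.42 g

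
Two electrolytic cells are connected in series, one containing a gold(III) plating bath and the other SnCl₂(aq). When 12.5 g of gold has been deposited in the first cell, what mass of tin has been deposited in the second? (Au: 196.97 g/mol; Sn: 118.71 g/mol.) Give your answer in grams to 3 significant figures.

11.3 g

n(Au) = 12.5 / 196.97 = 0.06346 mol
Au³⁺ + 3e⁻ → Au, so n(e⁻) = 3 × 0.06346 = 0.1904 mol
Since the cells are in series, n(e⁻) in the Sn cell is also 0.1904 mol.
Sn²⁺ + 2e⁻ → Sn, so n(Sn) = 0.1904 / 2 = 0.09520 mol
m(Sn) = 0.09520 × 118.71 = 11.3 g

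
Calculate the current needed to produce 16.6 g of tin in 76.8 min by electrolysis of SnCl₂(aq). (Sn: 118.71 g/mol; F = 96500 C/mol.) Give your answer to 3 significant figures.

n(Sn) = 16.6 / 118.71 = 0.1398 mol
Sn²⁺ + 2e⁻ → Sn, so n(e⁻) = 2 × 0.1398 = 0.2796 mol
Q = 0.2796 × 96500 = 26980 C
I = Q / t = 26980 / 4608 s = 5.86 A

5.86 A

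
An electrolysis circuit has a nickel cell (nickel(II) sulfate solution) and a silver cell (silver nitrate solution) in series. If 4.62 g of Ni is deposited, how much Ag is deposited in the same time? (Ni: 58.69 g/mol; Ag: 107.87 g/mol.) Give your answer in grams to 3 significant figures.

n(Ni) = 4.62 / 58.69 = 0.07872 mol
Ni²⁺ + 2e⁻ → Ni, so n(e⁻) = 2 × 0.07872 = 0.1574 mol
Since the cells are in series, n(e⁻) in the Ag cell is also 0.1574 mol.
Ag⁺ + e⁻ → Ag, so n(Ag) = 0.1574 mol
m(Ag) = 0.1574 × 107.87 = 17.0 g

17.0 g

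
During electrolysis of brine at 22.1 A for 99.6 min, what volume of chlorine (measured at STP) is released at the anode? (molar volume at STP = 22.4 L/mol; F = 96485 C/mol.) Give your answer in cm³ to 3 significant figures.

15300 cm³

Charge passed = 22.1 × 5976 = 1.321×10^5 C
Moles of electrons = 1.321×10^5 / 96485 = 1.369 mol
2Cl⁻ → Cl₂ + 2e⁻, so n(Cl₂) = 1.369 / 2 = 0.6845 mol
V = 0.6845 × 22.4 = 15.33 L
= 15300 cm³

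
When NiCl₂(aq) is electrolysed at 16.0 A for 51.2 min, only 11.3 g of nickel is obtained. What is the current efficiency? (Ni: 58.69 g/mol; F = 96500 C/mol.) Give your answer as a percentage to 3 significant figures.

Q = 16.0 × 3072 = 49150 C
n(e⁻) = 49150 / 96500 = 0.5093 mol
Ni²⁺ + 2e⁻ → Ni, so theoretical n(Ni) = 0.2547 mol → 14.95 g
Efficiency = 11.3 / 14.95 = 0.7559 = 75.6%

75.6%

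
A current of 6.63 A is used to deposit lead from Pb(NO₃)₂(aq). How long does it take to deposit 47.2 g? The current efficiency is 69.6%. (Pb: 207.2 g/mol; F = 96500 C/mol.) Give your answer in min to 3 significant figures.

159 min

n(Pb) = 47.2 / 207.2 = 0.2278 mol
Pb²⁺ + 2e⁻ → Pb, so n(e⁻) = 2 × 0.2278 = 0.4556 mol
Q = 0.4556 × 96500 / 0.696 = 63170 C
t = Q / I = 63170 / 6.63 = 9528 s = 159 min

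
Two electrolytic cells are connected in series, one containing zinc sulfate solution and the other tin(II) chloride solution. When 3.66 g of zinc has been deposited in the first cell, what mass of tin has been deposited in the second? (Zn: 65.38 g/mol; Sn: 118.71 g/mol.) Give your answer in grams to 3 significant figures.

6.65 g

n(Zn) = 3.66 / 65.38 = 0.05598 mol
Zn²⁺ + 2e⁻ → Zn, so n(e⁻) = 2 × 0.05598 = 0.1120 mol
The cells are in series, so the same charge (and hence the same n(e⁻) = 0.1120 mol) passes through both.
Sn²⁺ + 2e⁻ → Sn, so n(Sn) = 0.1120 / 2 = 0.05600 mol
m(Sn) = 0.05600 × 118.71 = 6.65 g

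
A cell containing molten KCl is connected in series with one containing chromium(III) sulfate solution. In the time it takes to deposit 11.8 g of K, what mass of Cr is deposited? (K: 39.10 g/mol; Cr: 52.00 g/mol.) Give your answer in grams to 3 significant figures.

5.23 g

n(K) = 11.8 / 39.10 = 0.3018 mol
K⁺ + e⁻ → K, so n(e⁻) = 0.3018 mol
In series, the same 0.3018 mol of electrons flows through the second cell.
Cr³⁺ + 3e⁻ → Cr, so n(Cr) = 0.3018 / 3 = 0.1006 mol
m(Cr) = 0.1006 × 52.00 = 5.23 g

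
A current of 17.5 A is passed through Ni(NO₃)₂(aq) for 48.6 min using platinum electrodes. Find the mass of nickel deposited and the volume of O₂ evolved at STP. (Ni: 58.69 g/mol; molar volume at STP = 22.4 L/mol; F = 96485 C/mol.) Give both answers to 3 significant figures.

15.5 g Ni; 2.96 L O₂

Q = 17.5 × 2916 = 51030 C; n(e⁻) = 51030 / 96485 = 0.5289 mol
Cathode: Ni²⁺ + 2e⁻ → Ni → n(Ni) = 0.5289/2 = 0.2645 mol → 15.5 g
Anode: 2H₂O → O₂ + 4H⁺ + 4e⁻ → n(O₂) = 0.5289/4 = 0.1322 mol → 2.96 L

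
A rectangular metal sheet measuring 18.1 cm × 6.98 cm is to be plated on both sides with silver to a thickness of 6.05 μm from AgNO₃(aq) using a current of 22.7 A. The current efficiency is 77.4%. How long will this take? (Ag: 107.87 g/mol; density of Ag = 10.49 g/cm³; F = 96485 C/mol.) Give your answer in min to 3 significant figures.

1.36 min

Plated area = 2 × 18.1 × 6.98 = 252.7 cm²
Volume = 252.7 × 6.05×10⁻⁴ cm = 0.1529 cm³
m(Ag) = 0.1529 × 10.49 = 1.604 g
n(Ag) = 1.604 / 107.87 = 0.01487 mol; n(e⁻) = 0.01487 mol
Q = 0.01487 × 96485 / 0.774 = 1854 C
t = 1854 / 22.7 = 81.67 s = 1.36 min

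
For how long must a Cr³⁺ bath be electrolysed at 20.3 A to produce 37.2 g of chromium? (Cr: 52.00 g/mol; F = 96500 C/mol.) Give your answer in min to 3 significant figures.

n(Cr) = 37.2 / 52.00 = 0.7154 mol
Cr³⁺ + 3e⁻ → Cr, so n(e⁻) = 3 × 0.7154 = 2.146 mol
Q = 2.146 × 96500 = 2.071×10^5 C
t = Q / I = 2.071×10^5 / 20.3 = 10200 s = 170 min

170 min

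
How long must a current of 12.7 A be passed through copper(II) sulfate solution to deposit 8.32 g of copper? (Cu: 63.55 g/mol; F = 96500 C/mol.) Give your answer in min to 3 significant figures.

n(Cu) = 8.32 / 63.55 = 0.1309 mol
Cu²⁺ + 2e⁻ → Cu, so n(e⁻) = 2 × 0.1309 = 0.2618 mol
Q = 0.2618 × 96500 = 25260 C
t = Q / I = 25260 / 12.7 = 1989 s = 33.2 min

33.2 min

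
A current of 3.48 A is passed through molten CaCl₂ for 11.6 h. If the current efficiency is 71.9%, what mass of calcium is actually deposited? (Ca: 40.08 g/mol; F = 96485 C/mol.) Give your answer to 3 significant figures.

21.7 g

Q = 3.48 × 41760 = 1.453×10^5 C
n(e⁻) = 1.453×10^5 / 96485 = 1.506 mol
Ca²⁺ + 2e⁻ → Ca, so theoretical m(Ca) = 0.7530 × 40.08 = 30.18 g
Actual mass = 71.9% × 30.18 = 21.7 g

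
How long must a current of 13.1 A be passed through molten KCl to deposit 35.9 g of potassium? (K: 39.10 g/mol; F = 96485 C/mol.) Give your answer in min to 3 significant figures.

113 min

n(K) = 35.9 / 39.10 = 0.9182 mol
K⁺ + e⁻ → K, so n(e⁻) = 0.9182 mol
Q = 0.9182 × 96485 = 88590 C
t = Q / I = 88590 / 13.1 = 6763 s = 113 min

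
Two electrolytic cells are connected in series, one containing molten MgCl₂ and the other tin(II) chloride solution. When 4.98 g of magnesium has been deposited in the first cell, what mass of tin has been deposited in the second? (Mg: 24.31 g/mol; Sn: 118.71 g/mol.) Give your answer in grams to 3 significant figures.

24.3 g

n(Mg) = 4.98 / 24.31 = 0.2049 mol
Mg²⁺ + 2e⁻ → Mg, so n(e⁻) = 2 × 0.2049 = 0.4098 mol
Same current for the same time ⇒ same n(e⁻) = 0.4098 mol in both cells.
Sn²⁺ + 2e⁻ → Sn, so n(Sn) = 0.4098 / 2 = 0.2049 mol
m(Sn) = 0.2049 × 118.71 = 24.3 g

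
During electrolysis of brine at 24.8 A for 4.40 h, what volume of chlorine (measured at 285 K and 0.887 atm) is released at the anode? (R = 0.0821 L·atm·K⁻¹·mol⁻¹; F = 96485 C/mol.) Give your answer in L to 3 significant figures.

Q = 24.8 A × 15840 s = 3.928×10^5 C
Moles of electrons = 3.928×10^5 / 96485 = 4.071 mol
2Cl⁻ → Cl₂ + 2e⁻, so n(Cl₂) = 4.071 / 2 = 2.036 mol
V = nRT/P = 2.036 × 0.0821 × 285 / 0.887 = 53.71 L

53.7 L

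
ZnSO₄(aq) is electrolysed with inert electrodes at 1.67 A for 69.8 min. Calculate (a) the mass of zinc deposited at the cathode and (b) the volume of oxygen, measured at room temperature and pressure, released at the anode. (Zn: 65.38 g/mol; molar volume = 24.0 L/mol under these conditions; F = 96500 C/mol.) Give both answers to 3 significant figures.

2.37 g Zn; 0.435 L O₂

Q = 1.67 × 4188 = 6994 C; n(e⁻) = 6994 / 96500 = 0.07248 mol
Cathode: Zn²⁺ + 2e⁻ → Zn → n(Zn) = 0.07248/2 = 0.03624 mol → 2.37 g
Anode: 2H₂O → O₂ + 4H⁺ + 4e⁻ → n(O₂) = 0.07248/4 = 0.01812 mol → 0.435 L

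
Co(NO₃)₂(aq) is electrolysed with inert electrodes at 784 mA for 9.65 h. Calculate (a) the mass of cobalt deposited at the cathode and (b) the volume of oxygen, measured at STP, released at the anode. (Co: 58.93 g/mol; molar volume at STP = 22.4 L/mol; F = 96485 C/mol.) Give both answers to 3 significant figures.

8.32 g Co; 1.58 L O₂

Q = 0.784 × 34740 = 27240 C; n(e⁻) = 27240 / 96485 = 0.2823 mol
Cathode: Co²⁺ + 2e⁻ → Co → n(Co) = 0.2823/2 = 0.1412 mol → 8.32 g
Anode: 2H₂O → O₂ + 4H⁺ + 4e⁻ → n(O₂) = 0.2823/4 = 0.07058 mol → 1.58 L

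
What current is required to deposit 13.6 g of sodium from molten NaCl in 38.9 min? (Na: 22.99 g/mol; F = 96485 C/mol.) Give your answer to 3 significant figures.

n(Na) = 13.6 / 22.99 = 0.5916 mol
Na⁺ + e⁻ → Na, so n(e⁻) = 0.5916 mol
Q = 0.5916 × 96485 = 57080 C
I = Q / t = 57080 / 2334 s = 24.5 A

24.5 A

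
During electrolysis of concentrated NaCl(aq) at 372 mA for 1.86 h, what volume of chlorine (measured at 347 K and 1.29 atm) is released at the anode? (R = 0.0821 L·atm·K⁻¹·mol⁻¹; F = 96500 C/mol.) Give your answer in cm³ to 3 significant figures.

285 cm³

Q = It = 0.372 × 6696 = 2491 C
Moles of electrons = 2491 / 96500 = 0.02581 mol
2Cl⁻ → Cl₂ + 2e⁻, so n(Cl₂) = 0.02581 / 2 = 0.01291 mol
V = nRT/P = 0.01291 × 0.0821 × 347 / 1.29 = 0.2851 L
= 285 cm³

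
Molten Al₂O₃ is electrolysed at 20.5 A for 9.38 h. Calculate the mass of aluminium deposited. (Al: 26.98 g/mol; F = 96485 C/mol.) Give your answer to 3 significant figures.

Charge passed = 20.5 × 33768 = 6.922×10^5 C
n(e⁻) = 6.922×10^5 / 96485 = 7.174 mol
Al³⁺ + 3e⁻ → Al, so n(Al) = 7.174 / 3 = 2.391 mol
m = 2.391 × 26.98 = 64.5 g

64.5 g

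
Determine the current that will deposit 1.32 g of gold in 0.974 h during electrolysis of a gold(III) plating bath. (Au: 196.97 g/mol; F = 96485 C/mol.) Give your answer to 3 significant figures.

0.553 A

n(Au) = 1.32 / 196.97 = 0.006702 mol
Au³⁺ + 3e⁻ → Au, so n(e⁻) = 3 × 0.006702 = 0.02011 mol
Q = 0.02011 × 96485 = 1940 C
I = Q / t = 1940 / 3506.4 s = 0.553 A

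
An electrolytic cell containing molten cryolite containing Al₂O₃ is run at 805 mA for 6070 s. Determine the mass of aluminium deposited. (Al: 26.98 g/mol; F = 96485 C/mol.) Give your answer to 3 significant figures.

0.455 g

Charge passed = 0.805 × 6070 = 4886 C
Moles of electrons = 4886 / 96485 = 0.05064 mol
Al³⁺ + 3e⁻ → Al, so n(Al) = 0.05064 / 3 = 0.01688 mol
m = 0.01688 × 26.98 = 0.455 g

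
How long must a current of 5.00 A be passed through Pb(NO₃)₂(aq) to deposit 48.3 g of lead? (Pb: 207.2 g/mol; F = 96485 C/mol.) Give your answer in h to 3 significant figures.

n(Pb) = 48.3 / 207.2 = 0.2331 mol
Pb²⁺ + 2e⁻ → Pb, so n(e⁻) = 2 × 0.2331 = 0.4662 mol
Q = 0.4662 × 96485 = 44980 C
t = Q / I = 44980 / 5.00 = 8996 s = 2.50 h

2.50 h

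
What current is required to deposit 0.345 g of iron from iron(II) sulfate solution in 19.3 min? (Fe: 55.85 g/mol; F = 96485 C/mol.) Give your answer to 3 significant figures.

1.03 A

n(Fe) = 0.345 / 55.85 = 0.006177 mol
Fe²⁺ + 2e⁻ → Fe, so n(e⁻) = 2 × 0.006177 = 0.01235 mol
Q = 0.01235 × 96485 = 1192 C
I = Q / t = 1192 / 1158 s = 1.03 A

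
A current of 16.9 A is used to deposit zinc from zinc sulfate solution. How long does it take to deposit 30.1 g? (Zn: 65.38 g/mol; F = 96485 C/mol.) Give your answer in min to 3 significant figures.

87.6 min

n(Zn) = 30.1 / 65.38 = 0.4604 mol
Zn²⁺ + 2e⁻ → Zn, so n(e⁻) = 2 × 0.4604 = 0.9208 mol
Q = 0.9208 × 96485 = 88840 C
t = Q / I = 88840 / 16.9 = 5257 s = 87.6 min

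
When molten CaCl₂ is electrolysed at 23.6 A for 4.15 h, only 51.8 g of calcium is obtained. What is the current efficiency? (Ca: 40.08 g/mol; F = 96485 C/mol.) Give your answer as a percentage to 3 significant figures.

70.7%

Q = 23.6 × 14940 = 3.526×10^5 C
n(e⁻) = 3.526×10^5 / 96485 = 3.654 mol
Ca²⁺ + 2e⁻ → Ca, so theoretical n(Ca) = 1.827 mol → 73.23 g
Efficiency = 51.8 / 73.23 = 0.7074 = 70.7%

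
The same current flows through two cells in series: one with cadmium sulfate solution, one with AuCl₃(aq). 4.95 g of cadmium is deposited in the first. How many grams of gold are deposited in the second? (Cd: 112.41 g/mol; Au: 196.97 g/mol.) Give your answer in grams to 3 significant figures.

5.78 g

n(Cd) = 4.95 / 112.41 = 0.04404 mol
Cd²⁺ + 2e⁻ → Cd, so n(e⁻) = 2 × 0.04404 = 0.08808 mol
Same current for the same time ⇒ same n(e⁻) = 0.08808 mol in both cells.
Au³⁺ + 3e⁻ → Au, so n(Au) = 0.08808 / 3 = 0.02936 mol
m(Au) = 0.02936 × 196.97 = 5.78 g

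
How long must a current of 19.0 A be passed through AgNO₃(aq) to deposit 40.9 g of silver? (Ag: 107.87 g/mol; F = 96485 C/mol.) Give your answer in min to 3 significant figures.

32.1 min

n(Ag) = 40.9 / 107.87 = 0.3792 mol
Ag⁺ + e⁻ → Ag, so n(e⁻) = 0.3792 mol
Q = 0.3792 × 96485 = 36590 C
t = Q / I = 36590 / 19.0 = 1926 s = 32.1 min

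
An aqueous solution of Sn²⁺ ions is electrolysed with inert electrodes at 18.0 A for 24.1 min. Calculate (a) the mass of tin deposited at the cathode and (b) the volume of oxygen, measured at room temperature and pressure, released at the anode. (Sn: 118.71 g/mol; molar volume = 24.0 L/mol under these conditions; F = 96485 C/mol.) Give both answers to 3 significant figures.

Q = 18.0 × 1446 = 26030 C; n(e⁻) = 26030 / 96485 = 0.2698 mol
Cathode: Sn²⁺ + 2e⁻ → Sn → n(Sn) = 0.2698/2 = 0.1349 mol → 16.0 g
Anode: 2H₂O → O₂ + 4H⁺ + 4e⁻ → n(O₂) = 0.2698/4 = 0.06745 mol → 1.62 L

16.0 g Sn; 1.62 L O₂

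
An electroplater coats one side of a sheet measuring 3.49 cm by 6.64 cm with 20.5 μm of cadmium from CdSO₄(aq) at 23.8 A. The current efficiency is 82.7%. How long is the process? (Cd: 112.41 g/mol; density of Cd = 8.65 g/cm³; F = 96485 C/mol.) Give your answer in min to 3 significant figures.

0.597 min

Plated area = 3.49 × 6.64 = 23.17 cm²
Volume = 23.17 × 20.5×10⁻⁴ cm = 0.04750 cm³
m(Cd) = 0.04750 × 8.65 = 0.4109 g
n(Cd) = 0.4109 / 112.41 = 0.003655 mol; n(e⁻) = 2 × 0.003655 = 0.007310 mol
Q = 0.007310 × 96485 / 0.827 = 852.8 C
t = 852.8 / 23.8 = 35.83 s = 0.597 min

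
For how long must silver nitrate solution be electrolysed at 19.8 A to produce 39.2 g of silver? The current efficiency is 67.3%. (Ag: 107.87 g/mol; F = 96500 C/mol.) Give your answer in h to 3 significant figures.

0.731 h

n(Ag) = 39.2 / 107.87 = 0.3634 mol
Ag⁺ + e⁻ → Ag, so n(e⁻) = 0.3634 mol
Q = 0.3634 × 96500 / 0.673 = 52110 C
t = Q / I = 52110 / 19.8 = 2632 s = 0.731 h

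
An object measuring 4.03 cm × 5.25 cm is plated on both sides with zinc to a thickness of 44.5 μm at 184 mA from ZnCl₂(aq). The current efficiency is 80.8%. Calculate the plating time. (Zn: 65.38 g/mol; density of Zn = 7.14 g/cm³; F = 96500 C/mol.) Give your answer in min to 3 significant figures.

Plated area = 2 × 4.03 × 5.25 = 42.32 cm²
Volume = 42.32 × 44.5×10⁻⁴ cm = 0.1883 cm³
m(Zn) = 0.1883 × 7.14 = 1.344 g
n(Zn) = 1.344 / 65.38 = 0.02056 mol; n(e⁻) = 2 × 0.02056 = 0.04112 mol
Q = 0.04112 × 96500 / 0.808 = 4911 C
t = 4911 / 0.184 = 26690 s = 445 min

445 min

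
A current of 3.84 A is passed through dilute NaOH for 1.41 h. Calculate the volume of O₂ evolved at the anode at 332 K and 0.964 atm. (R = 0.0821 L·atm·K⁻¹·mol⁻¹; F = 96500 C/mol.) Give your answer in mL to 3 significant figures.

Q = 3.84 A × 5076 s = 19490 C
n(e⁻) = 19490 / 96500 = 0.2020 mol
2H₂O → O₂ + 4H⁺ + 4e⁻, so n(O₂) = 0.2020 / 4 = 0.05050 mol
V = nRT/P = 0.05050 × 0.0821 × 332 / 0.964 = 1.428 L
= 1430 mL

1430 mL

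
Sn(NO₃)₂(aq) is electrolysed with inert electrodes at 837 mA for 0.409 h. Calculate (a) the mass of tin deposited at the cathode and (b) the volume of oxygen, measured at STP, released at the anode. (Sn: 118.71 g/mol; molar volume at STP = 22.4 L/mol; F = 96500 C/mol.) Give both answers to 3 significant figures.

Q = 0.837 × 1472.4 = 1232 C; n(e⁻) = 1232 / 96500 = 0.01277 mol
Cathode: Sn²⁺ + 2e⁻ → Sn → n(Sn) = 0.01277/2 = 0.006385 mol → 0.758 g
Anode: 2H₂O → O₂ + 4H⁺ + 4e⁻ → n(O₂) = 0.01277/4 = 0.003193 mol → 0.0715 L

0.758 g Sn; 0.0715 L O₂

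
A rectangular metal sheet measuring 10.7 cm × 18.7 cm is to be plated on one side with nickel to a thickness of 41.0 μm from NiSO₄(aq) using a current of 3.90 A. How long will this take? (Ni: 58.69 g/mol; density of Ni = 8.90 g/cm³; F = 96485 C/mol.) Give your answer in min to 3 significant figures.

103 min

Plated area = 10.7 × 18.7 = 200.1 cm²
Volume = 200.1 × 41.0×10⁻⁴ cm = 0.8204 cm³
m(Ni) = 0.8204 × 8.90 = 7.302 g
n(Ni) = 7.302 / 58.69 = 0.1244 mol; n(e⁻) = 2 × 0.1244 = 0.2488 mol
Q = 0.2488 × 96485 = 24010 C
t = 24010 / 3.90 = 6156 s = 103 min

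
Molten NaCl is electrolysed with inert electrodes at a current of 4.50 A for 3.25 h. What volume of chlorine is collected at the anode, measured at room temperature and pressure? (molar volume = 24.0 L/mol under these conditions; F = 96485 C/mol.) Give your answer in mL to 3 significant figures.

Q = It = 4.50 × 11700 = 52650 C
Moles of electrons = 52650 / 96485 = 0.5457 mol
2Cl⁻ → Cl₂ + 2e⁻, so n(Cl₂) = 0.5457 / 2 = 0.2729 mol
V = 0.2729 × 24.0 = 6.550 L
= 6550 mL

6550 mL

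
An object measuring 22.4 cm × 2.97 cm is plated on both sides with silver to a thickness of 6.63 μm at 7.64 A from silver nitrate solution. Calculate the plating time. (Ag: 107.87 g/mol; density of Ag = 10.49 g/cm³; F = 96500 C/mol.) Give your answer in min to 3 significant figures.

1.81 min

Plated area = 2 × 22.4 × 2.97 = 133.1 cm²
Volume = 133.1 × 6.63×10⁻⁴ cm = 0.08825 cm³
m(Ag) = 0.08825 × 10.49 = 0.9257 g
n(Ag) = 0.9257 / 107.87 = 0.008582 mol; n(e⁻) = 0.008582 mol
Q = 0.008582 × 96500 = 828.2 C
t = 828.2 / 7.64 = 108.4 s = 1.81 min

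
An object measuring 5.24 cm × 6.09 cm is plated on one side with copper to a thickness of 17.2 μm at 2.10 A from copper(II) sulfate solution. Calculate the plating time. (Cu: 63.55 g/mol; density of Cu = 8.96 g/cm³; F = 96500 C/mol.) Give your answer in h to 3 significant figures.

Plated area = 5.24 × 6.09 = 31.91 cm²
Volume = 31.91 × 17.2×10⁻⁴ cm = 0.05489 cm³
m(Cu) = 0.05489 × 8.96 = 0.4918 g
n(Cu) = 0.4918 / 63.55 = 0.007739 mol; n(e⁻) = 2 × 0.007739 = 0.01548 mol
Q = 0.01548 × 96500 = 1494 C
t = 1494 / 2.10 = 711.4 s = 0.198 h

0.198 h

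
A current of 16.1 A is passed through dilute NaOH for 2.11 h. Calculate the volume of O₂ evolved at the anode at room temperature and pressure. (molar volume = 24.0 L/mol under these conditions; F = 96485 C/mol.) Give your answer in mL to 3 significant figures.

7610 mL

Charge passed = 16.1 × 7596 = 1.223×10^5 C
Moles of electrons = 1.223×10^5 / 96485 = 1.268 mol
2H₂O → O₂ + 4H⁺ + 4e⁻, so n(O₂) = 1.268 / 4 = 0.3170 mol
V = 0.3170 × 24.0 = 7.608 L
= 7610 mL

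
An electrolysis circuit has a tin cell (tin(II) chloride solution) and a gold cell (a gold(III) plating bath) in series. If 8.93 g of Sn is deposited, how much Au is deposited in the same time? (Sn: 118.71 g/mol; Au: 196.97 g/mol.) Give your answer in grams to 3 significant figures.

9.88 g

n(Sn) = 8.93 / 118.71 = 0.07523 mol
Sn²⁺ + 2e⁻ → Sn, so n(e⁻) = 2 × 0.07523 = 0.1505 mol
Since the cells are in series, n(e⁻) in the Au cell is also 0.1505 mol.
Au³⁺ + 3e⁻ → Au, so n(Au) = 0.1505 / 3 = 0.05017 mol
m(Au) = 0.05017 × 196.97 = 9.88 g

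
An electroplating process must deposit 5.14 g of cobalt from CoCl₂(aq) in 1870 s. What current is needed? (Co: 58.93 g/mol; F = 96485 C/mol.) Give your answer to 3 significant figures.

n(Co) = 5.14 / 58.93 = 0.08722 mol
Co²⁺ + 2e⁻ → Co, so n(e⁻) = 2 × 0.08722 = 0.1744 mol
Q = 0.1744 × 96485 = 16830 C
I = Q / t = 16830 / 1870 s = 9.00 A

9.00 A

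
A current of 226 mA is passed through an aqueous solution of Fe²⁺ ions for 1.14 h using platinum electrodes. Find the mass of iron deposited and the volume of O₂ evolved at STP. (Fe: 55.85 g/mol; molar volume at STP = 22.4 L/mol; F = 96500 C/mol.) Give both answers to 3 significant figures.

0.268 g Fe; 0.0538 L O₂

Q = 0.226 × 4104 = 927.5 C; n(e⁻) = 927.5 / 96500 = 0.009611 mol
Cathode: Fe²⁺ + 2e⁻ → Fe → n(Fe) = 0.009611/2 = 0.004806 mol → 0.268 g
Anode: 2H₂O → O₂ + 4H⁺ + 4e⁻ → n(O₂) = 0.009611/4 = 0.002403 mol → 0.0538 L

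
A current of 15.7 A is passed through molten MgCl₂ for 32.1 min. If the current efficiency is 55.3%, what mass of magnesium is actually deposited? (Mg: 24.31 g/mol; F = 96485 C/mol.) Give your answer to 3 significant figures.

Q = 15.7 × 1926 = 30240 C
n(e⁻) = 30240 / 96485 = 0.3134 mol
Mg²⁺ + 2e⁻ → Mg, so theoretical m(Mg) = 0.1567 × 24.31 = 3.809 g
Actual mass = 55.3% × 3.809 = 2.11 g

2.11 g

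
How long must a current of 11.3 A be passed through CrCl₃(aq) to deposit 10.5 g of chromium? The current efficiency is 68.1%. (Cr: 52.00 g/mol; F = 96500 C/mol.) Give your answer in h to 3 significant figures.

2.11 h

n(Cr) = 10.5 / 52.00 = 0.2019 mol
Cr³⁺ + 3e⁻ → Cr, so n(e⁻) = 3 × 0.2019 = 0.6057 mol
Q = 0.6057 × 96500 / 0.681 = 85830 C
t = Q / I = 85830 / 11.3 = 7596 s = 2.11 h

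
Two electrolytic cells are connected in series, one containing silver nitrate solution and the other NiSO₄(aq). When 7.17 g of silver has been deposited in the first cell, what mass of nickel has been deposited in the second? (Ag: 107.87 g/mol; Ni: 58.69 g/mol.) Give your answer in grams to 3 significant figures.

n(Ag) = 7.17 / 107.87 = 0.06647 mol
Ag⁺ + e⁻ → Ag, so n(e⁻) = 0.06647 mol
The cells are in series, so the same charge (and hence the same n(e⁻) = 0.06647 mol) passes through both.
Ni²⁺ + 2e⁻ → Ni, so n(Ni) = 0.06647 / 2 = 0.03324 mol
m(Ni) = 0.03324 × 58.69 = 1.95 g

1.95 g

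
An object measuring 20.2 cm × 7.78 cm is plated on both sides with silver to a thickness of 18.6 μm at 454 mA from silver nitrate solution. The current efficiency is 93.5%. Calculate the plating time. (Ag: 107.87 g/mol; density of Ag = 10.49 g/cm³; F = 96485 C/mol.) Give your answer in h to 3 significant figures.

3.59 h

Plated area = 2 × 20.2 × 7.78 = 314.3 cm²
Volume = 314.3 × 18.6×10⁻⁴ cm = 0.5846 cm³
m(Ag) = 0.5846 × 10.49 = 6.132 g
n(Ag) = 6.132 / 107.87 = 0.05685 mol; n(e⁻) = 0.05685 mol
Q = 0.05685 × 96485 / 0.935 = 5866 C
t = 5866 / 0.454 = 12920 s = 3.59 h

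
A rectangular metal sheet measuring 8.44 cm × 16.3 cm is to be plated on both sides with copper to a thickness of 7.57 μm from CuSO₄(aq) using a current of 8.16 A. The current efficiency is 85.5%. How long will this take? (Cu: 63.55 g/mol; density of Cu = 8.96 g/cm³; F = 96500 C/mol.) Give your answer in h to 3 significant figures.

Plated area = 2 × 8.44 × 16.3 = 275.1 cm²
Volume = 275.1 × 7.57×10⁻⁴ cm = 0.2083 cm³
m(Cu) = 0.2083 × 8.96 = 1.866 g
n(Cu) = 1.866 / 63.55 = 0.02936 mol; n(e⁻) = 2 × 0.02936 = 0.05872 mol
Q = 0.05872 × 96500 / 0.855 = 6627 C
t = 6627 / 8.16 = 812.1 s = 0.226 h

0.226 h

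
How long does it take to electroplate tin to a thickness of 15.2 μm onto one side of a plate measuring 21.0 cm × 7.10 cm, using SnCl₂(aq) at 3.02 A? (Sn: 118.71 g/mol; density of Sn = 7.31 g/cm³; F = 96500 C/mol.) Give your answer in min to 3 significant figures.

Plated area = 21.0 × 7.10 = 149.1 cm²
Volume = 149.1 × 15.2×10⁻⁴ cm = 0.2266 cm³
m(Sn) = 0.2266 × 7.31 = 1.656 g
n(Sn) = 1.656 / 118.71 = 0.01395 mol; n(e⁻) = 2 × 0.01395 = 0.02790 mol
Q = 0.02790 × 96500 = 2692 C
t = 2692 / 3.02 = 891.4 s = 14.9 min

14.9 min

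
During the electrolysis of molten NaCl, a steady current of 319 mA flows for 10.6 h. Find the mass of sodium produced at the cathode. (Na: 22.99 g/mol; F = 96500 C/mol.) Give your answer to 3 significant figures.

2.90 g

Q = It = 0.319 × 38160 = 12170 C
n(e⁻) = 12170 / 96500 = 0.1261 mol
Na⁺ + e⁻ → Na, so n(Na) = 0.1261 mol
m = 0.1261 × 22.99 = 2.90 g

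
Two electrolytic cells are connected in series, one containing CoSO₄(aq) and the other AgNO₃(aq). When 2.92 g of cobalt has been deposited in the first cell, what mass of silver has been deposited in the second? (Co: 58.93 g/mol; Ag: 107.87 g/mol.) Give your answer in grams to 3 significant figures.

n(Co) = 2.92 / 58.93 = 0.04955 mol
Co²⁺ + 2e⁻ → Co, so n(e⁻) = 2 × 0.04955 = 0.09910 mol
In series, the same 0.09910 mol of electrons flows through the second cell.
Ag⁺ + e⁻ → Ag, so n(Ag) = 0.09910 mol
m(Ag) = 0.09910 × 107.87 = 10.7 g

10.7 g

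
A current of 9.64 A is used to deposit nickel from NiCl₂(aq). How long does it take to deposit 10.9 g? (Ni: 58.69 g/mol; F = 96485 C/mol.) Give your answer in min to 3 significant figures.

62.0 min

n(Ni) = 10.9 / 58.69 = 0.1857 mol
Ni²⁺ + 2e⁻ → Ni, so n(e⁻) = 2 × 0.1857 = 0.3714 mol
Q = 0.3714 × 96485 = 35830 C
t = Q / I = 35830 / 9.64 = 3717 s = 62.0 min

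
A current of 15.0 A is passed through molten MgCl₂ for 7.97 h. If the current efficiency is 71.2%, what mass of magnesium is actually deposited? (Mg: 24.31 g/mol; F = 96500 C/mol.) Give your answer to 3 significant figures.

Q = 15.0 × 28692 = 4.304×10^5 C
n(e⁻) = 4.304×10^5 / 96500 = 4.460 mol
Mg²⁺ + 2e⁻ → Mg, so theoretical m(Mg) = 2.230 × 24.31 = 54.21 g
Actual mass = 71.2% × 54.21 = 38.6 g

38.6 g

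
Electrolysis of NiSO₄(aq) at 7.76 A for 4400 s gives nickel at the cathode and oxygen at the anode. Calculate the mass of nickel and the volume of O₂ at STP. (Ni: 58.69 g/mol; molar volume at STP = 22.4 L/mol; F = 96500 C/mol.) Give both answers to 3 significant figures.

Q = 7.76 × 4400 = 34140 C; n(e⁻) = 34140 / 96500 = 0.3538 mol
Cathode: Ni²⁺ + 2e⁻ → Ni → n(Ni) = 0.3538/2 = 0.1769 mol → 10.4 g
Anode: 2H₂O → O₂ + 4H⁺ + 4e⁻ → n(O₂) = 0.3538/4 = 0.08845 mol → 1.98 L

10.4 g Ni; 1.98 L O₂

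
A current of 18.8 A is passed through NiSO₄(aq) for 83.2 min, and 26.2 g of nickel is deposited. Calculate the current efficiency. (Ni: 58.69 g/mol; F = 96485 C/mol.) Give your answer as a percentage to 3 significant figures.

91.8%

Q = 18.8 × 4992 = 93850 C
n(e⁻) = 93850 / 96485 = 0.9727 mol
Ni²⁺ + 2e⁻ → Ni, so theoretical n(Ni) = 0.4864 mol → 28.55 g
Efficiency = 26.2 / 28.55 = 0.9177 = 91.8%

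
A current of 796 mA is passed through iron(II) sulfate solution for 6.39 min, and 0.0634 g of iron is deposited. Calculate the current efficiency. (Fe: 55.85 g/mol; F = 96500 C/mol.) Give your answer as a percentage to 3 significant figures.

71.8%

Q = 0.796 × 383.4 = 305.2 C
n(e⁻) = 305.2 / 96500 = 0.003163 mol
Fe²⁺ + 2e⁻ → Fe, so theoretical n(Fe) = 0.001582 mol → 0.08835 g
Efficiency = 0.0634 / 0.08835 = 0.7176 = 71.8%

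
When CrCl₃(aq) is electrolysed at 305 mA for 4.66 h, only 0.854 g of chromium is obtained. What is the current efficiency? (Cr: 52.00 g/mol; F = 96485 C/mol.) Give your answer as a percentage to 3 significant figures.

Q = 0.305 × 16776 = 5117 C
n(e⁻) = 5117 / 96485 = 0.05303 mol
Cr³⁺ + 3e⁻ → Cr, so theoretical n(Cr) = 0.01768 mol → 0.9194 g
Efficiency = 0.854 / 0.9194 = 0.9289 = 92.9%

92.9%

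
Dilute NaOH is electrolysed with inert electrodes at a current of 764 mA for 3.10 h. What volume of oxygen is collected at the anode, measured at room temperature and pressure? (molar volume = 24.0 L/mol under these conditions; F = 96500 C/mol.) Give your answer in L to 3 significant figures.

Charge passed = 0.764 × 11160 = 8526 C
n(e⁻) = 8526 / 96500 = 0.08835 mol
2H₂O → O₂ + 4H⁺ + 4e⁻, so n(O₂) = 0.08835 / 4 = 0.02209 mol
V = 0.02209 × 24.0 = 0.5302 L

0.530 L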